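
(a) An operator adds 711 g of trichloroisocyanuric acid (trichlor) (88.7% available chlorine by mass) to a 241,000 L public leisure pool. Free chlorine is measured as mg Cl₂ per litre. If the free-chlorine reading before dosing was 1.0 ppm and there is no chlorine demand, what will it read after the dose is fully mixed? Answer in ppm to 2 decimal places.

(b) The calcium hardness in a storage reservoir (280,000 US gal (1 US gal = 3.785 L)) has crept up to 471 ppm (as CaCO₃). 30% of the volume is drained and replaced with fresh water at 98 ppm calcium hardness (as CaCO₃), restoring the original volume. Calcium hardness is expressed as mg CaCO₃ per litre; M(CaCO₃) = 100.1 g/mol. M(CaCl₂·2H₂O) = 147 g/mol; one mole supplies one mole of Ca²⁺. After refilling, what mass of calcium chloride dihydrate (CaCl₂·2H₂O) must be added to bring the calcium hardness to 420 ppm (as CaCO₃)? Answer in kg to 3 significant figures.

(a) Available chlorine delivered: 711 g × 0.887 = 630.7 g as Cl₂.
(a) Concentration rise: 630.7 g / 241,000 L = 2.617 mg/L = 2.62 ppm.
(a) Final FC: 1.0 + 2.62 = 3.62 ppm.

(b) Volume: 280,000 US gal × 3.785 L/gal = 1,059,800 L.
(b) After draining 30% and refilling: 471 × 0.70 + 98 × 0.30 = 359.1 ppm.
(b) Deficit to target: 420 − 359.1 = 60.9 mg/L.
(b) As CaCO₃: 60.9 mg/L × 1,059,800 L = 64,540 g; ÷ 100.1 = 644.8 mol Ca²⁺.
(b) Mass: 644.8 × 147 = 94,780 g.

(a) 3.62 ppm; (b) 94.8 kg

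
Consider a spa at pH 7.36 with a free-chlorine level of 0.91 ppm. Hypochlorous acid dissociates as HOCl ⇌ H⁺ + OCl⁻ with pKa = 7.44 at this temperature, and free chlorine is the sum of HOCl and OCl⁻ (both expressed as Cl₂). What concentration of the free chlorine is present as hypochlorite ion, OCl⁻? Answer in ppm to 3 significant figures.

0.413 ppm

[OCl⁻]/[HOCl] = 10^(pH − pKa) = 10^(7.36 − 7.44) = 10^-0.08 = 0.8318.
Fraction as HOCl = 1 / (1 + 0.8318) = 0.5459.
OCl⁻ = (1 − 0.5459) × 0.91 ppm = 0.4132 ppm.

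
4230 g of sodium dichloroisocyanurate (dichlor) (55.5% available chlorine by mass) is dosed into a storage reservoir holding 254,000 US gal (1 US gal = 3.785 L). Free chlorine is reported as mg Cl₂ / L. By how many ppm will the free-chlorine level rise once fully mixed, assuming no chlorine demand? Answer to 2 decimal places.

Volume: 254,000 US gal × 3.785 L/gal = 961,390 L.
Available chlorine delivered: 4230 g × 0.555 = 2348 g as Cl₂.
Concentration rise: 2348 g / 961,390 L = 2.442 mg/L = 2.44 ppm.

2.44 ppm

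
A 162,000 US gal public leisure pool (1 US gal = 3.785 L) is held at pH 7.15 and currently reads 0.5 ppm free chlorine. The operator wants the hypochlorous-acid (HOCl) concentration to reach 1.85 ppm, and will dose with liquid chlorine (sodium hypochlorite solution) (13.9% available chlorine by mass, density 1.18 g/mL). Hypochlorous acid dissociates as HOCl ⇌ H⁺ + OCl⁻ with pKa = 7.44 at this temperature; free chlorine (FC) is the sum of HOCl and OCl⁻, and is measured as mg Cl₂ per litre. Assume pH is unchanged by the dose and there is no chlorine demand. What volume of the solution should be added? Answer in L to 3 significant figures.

Volume: 162,000 US gal × 3.785 L/gal = 613,170 L.
[OCl⁻]/[HOCl] = 10^(pH − pKa) = 10^(7.15 − 7.44) = 0.5129; fraction as HOCl = 1/(1 + 0.5129) = 0.661.
Free chlorine required for 1.85 ppm HOCl: 1.85 / 0.661 = 2.799 ppm.
FC to add: 2.799 − 0.5 = 2.299 mg/L as Cl₂.
Cl₂ equivalent: 2.299 mg/L × 613,170 L = 1410 g.
Product at 13.9% available Cl: 1410 / 0.139 = 10,140 g.
Volume: 10,140 g ÷ 1.18 g/mL = 8594 mL.

8.59 L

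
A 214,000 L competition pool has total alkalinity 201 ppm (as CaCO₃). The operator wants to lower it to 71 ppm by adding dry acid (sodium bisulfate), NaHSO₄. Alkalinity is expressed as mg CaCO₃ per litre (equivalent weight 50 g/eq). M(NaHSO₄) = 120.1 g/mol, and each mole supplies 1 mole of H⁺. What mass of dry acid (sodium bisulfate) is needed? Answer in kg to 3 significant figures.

Alkalinity to neutralize: (201 − 71) = 130 mg/L as CaCO₃ × 214,000 L = 27,820 g as CaCO₃.
Equivalents of H⁺ required: 27,820 ÷ 50 g/eq = 556.4 eq = 556.4 mol NaHSO₄.
Mass of NaHSO₄: 556.4 × 120.1 = 66,820 g.

66.8 kg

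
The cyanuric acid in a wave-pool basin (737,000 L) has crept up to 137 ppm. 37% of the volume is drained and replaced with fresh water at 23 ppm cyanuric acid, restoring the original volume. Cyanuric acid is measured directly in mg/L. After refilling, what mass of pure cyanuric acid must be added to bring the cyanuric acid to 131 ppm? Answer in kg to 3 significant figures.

After draining 37% and refilling: 137 × 0.63 + 23 × 0.37 = 94.82 ppm.
Deficit to target: 131 − 94.82 = 36.18 mg/L.
Mass: 36.18 mg/L × 737,000 L = 26,660 g cyanuric acid.

26.7 kg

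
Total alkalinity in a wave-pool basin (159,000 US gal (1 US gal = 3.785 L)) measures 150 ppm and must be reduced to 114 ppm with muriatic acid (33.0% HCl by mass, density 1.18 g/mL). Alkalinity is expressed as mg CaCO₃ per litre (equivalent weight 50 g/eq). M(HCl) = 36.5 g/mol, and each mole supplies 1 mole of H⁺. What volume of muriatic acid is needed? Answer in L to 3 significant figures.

40.6 L

Volume: 159,000 US gal × 3.785 L/gal = 601,815 L.
Alkalinity to neutralize: (150 − 114) = 36 mg/L as CaCO₃ × 601,815 L = 21,670 g as CaCO₃.
Equivalents of H⁺ required: 21,670 ÷ 50 g/eq = 433.3 eq = 433.3 mol HCl.
Mass of HCl: 433.3 × 36.5 = 15,820 g.
Mass of 33.0% solution: 15,820 / 0.33 = 47,930 g.
Volume: 47,930 g ÷ 1.18 g/mL = 40,620 mL.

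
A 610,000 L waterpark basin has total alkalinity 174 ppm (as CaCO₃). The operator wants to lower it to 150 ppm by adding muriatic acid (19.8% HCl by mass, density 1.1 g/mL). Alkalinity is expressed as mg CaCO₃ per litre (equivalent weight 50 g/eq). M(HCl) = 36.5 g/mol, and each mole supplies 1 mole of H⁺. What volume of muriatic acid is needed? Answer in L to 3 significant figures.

Alkalinity to neutralize: (174 − 150) = 24 mg/L as CaCO₃ × 610,000 L = 14,640 g as CaCO₃.
Equivalents of H⁺ required: 14,640 ÷ 50 g/eq = 292.8 eq = 292.8 mol HCl.
Mass of HCl: 292.8 × 36.5 = 10,690 g.
Mass of 19.8% solution: 10,690 / 0.198 = 53,980 g.
Volume: 53,980 g ÷ 1.1 g/mL = 49,070 mL.

49.1 L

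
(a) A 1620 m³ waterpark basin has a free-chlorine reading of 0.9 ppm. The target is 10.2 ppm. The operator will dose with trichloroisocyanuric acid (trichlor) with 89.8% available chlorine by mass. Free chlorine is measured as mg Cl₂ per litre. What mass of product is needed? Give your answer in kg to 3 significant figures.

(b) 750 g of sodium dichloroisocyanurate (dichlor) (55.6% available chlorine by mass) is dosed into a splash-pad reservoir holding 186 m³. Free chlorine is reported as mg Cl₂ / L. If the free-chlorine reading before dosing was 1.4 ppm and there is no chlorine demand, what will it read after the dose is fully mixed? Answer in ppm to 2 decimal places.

(a) Volume: 1620 m³ = 1,620,000 L.
(a) Chlorine deficit: 10.2 − 0.9 = 9.3 ppm = 9.3 mg/L as Cl₂.
(a) Cl₂ equivalent needed: 9.3 mg/L × 1,620,000 L = 15,070,000 mg = 15,070 g.
(a) Product at 89.8% available chlorine: 15,070 / 0.898 = 16,780 g.

(b) Volume: 186 m³ = 186,000 L.
(b) Available chlorine delivered: 750 g × 0.556 = 417 g as Cl₂.
(b) Concentration rise: 417 g / 186,000 L = 2.242 mg/L = 2.24 ppm.
(b) Final FC: 1.4 + 2.24 = 3.64 ppm.

(a) 16.8 kg; (b) 3.64 ppm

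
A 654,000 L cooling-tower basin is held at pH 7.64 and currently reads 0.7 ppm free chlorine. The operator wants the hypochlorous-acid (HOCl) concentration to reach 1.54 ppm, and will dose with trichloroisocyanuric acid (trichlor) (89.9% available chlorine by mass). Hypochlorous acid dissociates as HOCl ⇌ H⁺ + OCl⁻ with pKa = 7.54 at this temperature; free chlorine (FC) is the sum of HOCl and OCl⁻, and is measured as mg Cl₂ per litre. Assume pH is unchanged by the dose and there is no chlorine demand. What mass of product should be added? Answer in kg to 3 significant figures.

[OCl⁻]/[HOCl] = 10^(pH − pKa) = 10^(7.64 − 7.54) = 1.259; fraction as HOCl = 1/(1 + 1.259) = 0.4427.
Free chlorine required for 1.54 ppm HOCl: 1.54 / 0.4427 = 3.479 ppm.
FC to add: 3.479 − 0.7 = 2.779 mg/L as Cl₂.
Cl₂ equivalent: 2.779 mg/L × 654,000 L = 1817 g.
Product at 89.9% available Cl: 1817 / 0.899 = 2021 g.

2.02 kg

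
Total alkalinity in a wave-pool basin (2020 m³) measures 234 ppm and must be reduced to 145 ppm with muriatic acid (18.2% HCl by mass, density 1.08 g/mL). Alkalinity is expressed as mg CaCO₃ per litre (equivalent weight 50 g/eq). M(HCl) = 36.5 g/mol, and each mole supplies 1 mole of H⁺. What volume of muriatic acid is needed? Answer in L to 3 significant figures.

668 L

Volume: 2020 m³ = 2,020,000 L.
Alkalinity to neutralize: (234 − 145) = 89 mg/L as CaCO₃ × 2,020,000 L = 179,800 g as CaCO₃.
Equivalents of H⁺ required: 179,800 ÷ 50 g/eq = 3596 eq = 3596 mol HCl.
Mass of HCl: 3596 × 36.5 = 131,200 g.
Mass of 18.2% solution: 131,200 / 0.182 = 721,100 g.
Volume: 721,100 g ÷ 1.08 g/mL = 667,700 mL.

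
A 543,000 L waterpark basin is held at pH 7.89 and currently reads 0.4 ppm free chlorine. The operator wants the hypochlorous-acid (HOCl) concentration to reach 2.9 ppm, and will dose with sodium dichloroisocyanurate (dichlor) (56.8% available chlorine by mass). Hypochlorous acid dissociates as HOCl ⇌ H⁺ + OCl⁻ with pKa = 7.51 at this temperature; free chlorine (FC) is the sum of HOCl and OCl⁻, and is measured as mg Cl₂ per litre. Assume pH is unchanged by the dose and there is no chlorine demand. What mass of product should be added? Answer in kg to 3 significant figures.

[OCl⁻]/[HOCl] = 10^(pH − pKa) = 10^(7.89 − 7.51) = 2.399; fraction as HOCl = 1/(1 + 2.399) = 0.2942.
Free chlorine required for 2.9 ppm HOCl: 2.9 / 0.2942 = 9.857 ppm.
FC to add: 9.857 − 0.4 = 9.457 mg/L as Cl₂.
Cl₂ equivalent: 9.457 mg/L × 543,000 L = 5135 g.
Product at 56.8% available Cl: 5135 / 0.568 = 9040 g.

9.04 kg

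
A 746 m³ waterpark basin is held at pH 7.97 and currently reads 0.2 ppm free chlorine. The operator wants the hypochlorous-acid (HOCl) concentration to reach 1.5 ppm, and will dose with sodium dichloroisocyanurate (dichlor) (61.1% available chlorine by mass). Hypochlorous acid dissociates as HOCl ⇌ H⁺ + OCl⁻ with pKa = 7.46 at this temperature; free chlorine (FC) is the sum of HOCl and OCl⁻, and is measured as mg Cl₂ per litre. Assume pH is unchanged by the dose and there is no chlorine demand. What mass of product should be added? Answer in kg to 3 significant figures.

7.51 kg

Volume: 746 m³ = 746,000 L.
[OCl⁻]/[HOCl] = 10^(pH − pKa) = 10^(7.97 − 7.46) = 3.236; fraction as HOCl = 1/(1 + 3.236) = 0.2361.
Free chlorine required for 1.5 ppm HOCl: 1.5 / 0.2361 = 6.354 ppm.
FC to add: 6.354 − 0.2 = 6.154 mg/L as Cl₂.
Cl₂ equivalent: 6.154 mg/L × 746,000 L = 4591 g.
Product at 61.1% available Cl: 4591 / 0.611 = 7514 g.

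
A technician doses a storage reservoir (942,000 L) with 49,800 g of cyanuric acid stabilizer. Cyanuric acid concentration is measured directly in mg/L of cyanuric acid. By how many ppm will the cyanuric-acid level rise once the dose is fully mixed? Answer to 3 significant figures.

Rise: 49,800 g / 942,000 L × 1000 = 52.87 mg/L.

52.9 ppm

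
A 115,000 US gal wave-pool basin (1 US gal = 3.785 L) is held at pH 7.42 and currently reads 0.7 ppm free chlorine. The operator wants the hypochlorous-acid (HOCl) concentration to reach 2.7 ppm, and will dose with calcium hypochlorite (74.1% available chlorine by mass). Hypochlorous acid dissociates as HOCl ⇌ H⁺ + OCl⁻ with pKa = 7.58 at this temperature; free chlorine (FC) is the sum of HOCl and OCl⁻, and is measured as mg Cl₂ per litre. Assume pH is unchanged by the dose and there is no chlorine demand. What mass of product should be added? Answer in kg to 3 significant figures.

Volume: 115,000 US gal × 3.785 L/gal = 435,275 L.
[OCl⁻]/[HOCl] = 10^(pH − pKa) = 10^(7.42 − 7.58) = 0.6918; fraction as HOCl = 1/(1 + 0.6918) = 0.5911.
Free chlorine required for 2.7 ppm HOCl: 2.7 / 0.5911 = 4.568 ppm.
FC to add: 4.568 − 0.7 = 3.868 mg/L as Cl₂.
Cl₂ equivalent: 3.868 mg/L × 435,275 L = 1684 g.
Product at 74.1% available Cl: 1684 / 0.741 = 2272 g.

2.27 kg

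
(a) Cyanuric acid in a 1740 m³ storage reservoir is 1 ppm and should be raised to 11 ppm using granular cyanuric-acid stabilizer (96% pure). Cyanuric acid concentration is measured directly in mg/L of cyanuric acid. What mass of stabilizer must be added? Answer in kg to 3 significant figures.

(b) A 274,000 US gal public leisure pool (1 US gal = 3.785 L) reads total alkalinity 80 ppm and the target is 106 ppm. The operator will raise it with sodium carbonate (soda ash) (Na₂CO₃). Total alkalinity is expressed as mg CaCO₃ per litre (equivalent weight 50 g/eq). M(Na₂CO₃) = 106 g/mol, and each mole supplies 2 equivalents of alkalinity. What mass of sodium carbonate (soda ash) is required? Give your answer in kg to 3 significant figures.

(a) 18.1 kg; (b) 28.6 kg

(a) Volume: 1740 m³ = 1,740,000 L.
(a) CYA to add: (11 − 1) = 10 mg/L × 1,740,000 L = 17,400 g cyanuric acid.
(a) At 96% purity: 17,400 / 0.96 = 18,120 g product.

(b) Volume: 274,000 US gal × 3.785 L/gal = 1,037,090 L.
(b) Alkalinity to add: (106 − 80) = 26 mg/L as CaCO₃ × 1,037,090 L = 26,960 g as CaCO₃.
(b) Equivalents: 26,960 g ÷ 50 g/eq = 539.3 eq.
(b) Each mole of Na₂CO₃ supplies 2 eq, so 539.3 / 2 = 269.6 mol.
(b) Mass: 269.6 mol × 106 g/mol = 28,580 g.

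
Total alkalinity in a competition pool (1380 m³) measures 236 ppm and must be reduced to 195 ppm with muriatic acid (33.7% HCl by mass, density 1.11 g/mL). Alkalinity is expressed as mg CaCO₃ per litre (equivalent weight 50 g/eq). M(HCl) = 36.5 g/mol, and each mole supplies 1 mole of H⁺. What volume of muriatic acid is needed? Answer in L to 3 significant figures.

Volume: 1380 m³ = 1,380,000 L.
Alkalinity to neutralize: (236 − 195) = 41 mg/L as CaCO₃ × 1,380,000 L = 56,580 g as CaCO₃.
Equivalents of H⁺ required: 56,580 ÷ 50 g/eq = 1132 eq = 1132 mol HCl.
Mass of HCl: 1132 × 36.5 = 41,300 g.
Mass of 33.7% solution: 41,300 / 0.337 = 122,600 g.
Volume: 122,600 g ÷ 1.11 g/mL = 110,400 mL.

110 L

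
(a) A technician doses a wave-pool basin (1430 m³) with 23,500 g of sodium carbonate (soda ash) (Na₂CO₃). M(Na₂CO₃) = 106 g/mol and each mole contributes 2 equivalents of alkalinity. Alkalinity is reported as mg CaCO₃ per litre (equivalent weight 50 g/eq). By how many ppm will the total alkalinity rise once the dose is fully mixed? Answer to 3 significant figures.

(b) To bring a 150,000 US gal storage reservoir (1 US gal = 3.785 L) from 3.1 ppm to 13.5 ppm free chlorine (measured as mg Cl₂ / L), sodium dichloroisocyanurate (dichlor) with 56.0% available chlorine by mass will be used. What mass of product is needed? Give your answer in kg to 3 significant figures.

(a) Volume: 1430 m³ = 1,430,000 L.
(a) Moles of Na₂CO₃: 23,500 g ÷ 106 g/mol = 221.7 mol → 443.4 eq of alkalinity.
(a) As CaCO₃: 443.4 eq × 50 g/eq = 22,170 g.
(a) Rise: 22,170 g / 1,430,000 L × 1000 = 15.5 mg/L.

(b) Volume: 150,000 US gal × 3.785 L/gal = 567,750 L.
(b) Chlorine deficit: 13.5 − 3.1 = 10.4 ppm = 10.4 mg/L as Cl₂.
(b) Cl₂ equivalent needed: 10.4 mg/L × 567,750 L = 5,905,000 mg = 5905 g.
(b) Product at 56.0% available chlorine: 5905 / 0.56 = 10,540 g.

(a) 15.5 ppm; (b) 10.5 kg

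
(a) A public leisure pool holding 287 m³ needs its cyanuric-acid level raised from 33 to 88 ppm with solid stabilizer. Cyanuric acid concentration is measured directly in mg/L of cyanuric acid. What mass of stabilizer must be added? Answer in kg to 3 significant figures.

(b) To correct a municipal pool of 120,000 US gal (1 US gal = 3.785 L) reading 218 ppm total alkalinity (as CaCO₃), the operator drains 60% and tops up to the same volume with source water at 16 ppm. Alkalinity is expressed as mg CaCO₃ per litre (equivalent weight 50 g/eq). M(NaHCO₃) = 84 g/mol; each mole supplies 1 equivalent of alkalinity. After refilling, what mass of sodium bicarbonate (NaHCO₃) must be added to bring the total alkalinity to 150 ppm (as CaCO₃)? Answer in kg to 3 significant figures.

(a) 15.8 kg; (b) 40.6 kg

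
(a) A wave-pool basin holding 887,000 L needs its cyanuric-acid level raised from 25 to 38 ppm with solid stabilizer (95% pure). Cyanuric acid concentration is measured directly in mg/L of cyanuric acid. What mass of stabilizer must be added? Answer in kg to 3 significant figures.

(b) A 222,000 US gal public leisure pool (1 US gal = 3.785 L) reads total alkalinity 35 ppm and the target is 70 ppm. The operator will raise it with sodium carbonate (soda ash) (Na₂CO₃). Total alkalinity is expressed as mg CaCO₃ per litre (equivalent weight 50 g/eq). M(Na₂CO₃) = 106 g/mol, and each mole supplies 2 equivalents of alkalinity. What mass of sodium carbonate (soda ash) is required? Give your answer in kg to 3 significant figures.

(a) 12.1 kg; (b) 31.2 kg

(a) CYA to add: (38 − 25) = 13 mg/L × 887,000 L = 11,530 g cyanuric acid.
(a) At 95% purity: 11,530 / 0.95 = 12,140 g product.

(b) Volume: 222,000 US gal × 3.785 L/gal = 840,270 L.
(b) Alkalinity to add: (70 − 35) = 35 mg/L as CaCO₃ × 840,270 L = 29,410 g as CaCO₃.
(b) Equivalents: 29,410 g ÷ 50 g/eq = 588.2 eq.
(b) Each mole of Na₂CO₃ supplies 2 eq, so 588.2 / 2 = 294.1 mol.
(b) Mass: 294.1 mol × 106 g/mol = 31,170 g.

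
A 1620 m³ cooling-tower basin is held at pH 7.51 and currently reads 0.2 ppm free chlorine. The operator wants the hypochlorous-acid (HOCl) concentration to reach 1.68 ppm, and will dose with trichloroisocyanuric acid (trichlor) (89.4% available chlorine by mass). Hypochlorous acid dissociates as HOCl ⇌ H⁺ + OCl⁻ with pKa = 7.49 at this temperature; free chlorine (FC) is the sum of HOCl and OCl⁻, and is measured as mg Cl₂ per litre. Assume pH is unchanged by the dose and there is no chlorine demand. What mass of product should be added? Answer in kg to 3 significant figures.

5.87 kg

Volume: 1620 m³ = 1,620,000 L.
[OCl⁻]/[HOCl] = 10^(pH − pKa) = 10^(7.51 − 7.49) = 1.047; fraction as HOCl = 1/(1 + 1.047) = 0.4885.
Free chlorine required for 1.68 ppm HOCl: 1.68 / 0.4885 = 3.439 ppm.
FC to add: 3.439 − 0.2 = 3.239 mg/L as Cl₂.
Cl₂ equivalent: 3.239 mg/L × 1,620,000 L = 5247 g.
Product at 89.4% available Cl: 5247 / 0.894 = 5870 g.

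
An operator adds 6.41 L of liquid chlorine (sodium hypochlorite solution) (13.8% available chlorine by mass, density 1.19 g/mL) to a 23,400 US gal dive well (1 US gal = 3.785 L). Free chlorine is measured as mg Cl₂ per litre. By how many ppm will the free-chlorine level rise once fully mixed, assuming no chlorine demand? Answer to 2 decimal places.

11.89 ppm

Volume: 23,400 US gal × 3.785 L/gal = 88,569 L.
Mass of solution: 6.41 L × 1000 mL/L × 1.19 g/mL = 7628 g.
Available chlorine delivered: 7628 g × 0.138 = 1053 g as Cl₂.
Concentration rise: 1053 g / 88,569 L = 11.89 mg/L = 11.89 ppm.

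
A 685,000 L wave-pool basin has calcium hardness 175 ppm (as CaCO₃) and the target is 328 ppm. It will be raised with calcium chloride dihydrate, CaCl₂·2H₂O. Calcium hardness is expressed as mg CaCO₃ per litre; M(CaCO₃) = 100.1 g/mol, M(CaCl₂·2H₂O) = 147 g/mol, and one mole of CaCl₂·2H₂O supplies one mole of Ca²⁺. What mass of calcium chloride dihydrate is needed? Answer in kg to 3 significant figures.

Hardness to add: (328 − 175) = 153 mg/L as CaCO₃ × 685,000 L = 104,800 g as CaCO₃.
Moles of Ca²⁺ (1 mol Ca²⁺ ≡ 1 mol CaCO₃): 104,800 / 100.1 g/mol = 1047 mol.
Mass of CaCl₂·2H₂O: 1047 × 147 = 153,900 g.

154 kg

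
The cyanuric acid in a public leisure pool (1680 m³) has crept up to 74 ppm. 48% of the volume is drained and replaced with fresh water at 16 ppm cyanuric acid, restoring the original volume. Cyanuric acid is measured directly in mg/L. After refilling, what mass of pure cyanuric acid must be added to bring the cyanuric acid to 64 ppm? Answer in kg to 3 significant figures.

30.0 kg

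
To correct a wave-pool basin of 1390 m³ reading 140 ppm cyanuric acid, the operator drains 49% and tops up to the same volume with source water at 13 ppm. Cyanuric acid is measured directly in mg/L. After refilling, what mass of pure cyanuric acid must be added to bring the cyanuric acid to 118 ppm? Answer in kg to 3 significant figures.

55.9 kg

Volume: 1390 m³ = 1,390,000 L.
After draining 49% and refilling: 140 × 0.51 + 13 × 0.49 = 77.77 ppm.
Deficit to target: 118 − 77.77 = 40.23 mg/L.
Mass: 40.23 mg/L × 1,390,000 L = 55,920 g cyanuric acid.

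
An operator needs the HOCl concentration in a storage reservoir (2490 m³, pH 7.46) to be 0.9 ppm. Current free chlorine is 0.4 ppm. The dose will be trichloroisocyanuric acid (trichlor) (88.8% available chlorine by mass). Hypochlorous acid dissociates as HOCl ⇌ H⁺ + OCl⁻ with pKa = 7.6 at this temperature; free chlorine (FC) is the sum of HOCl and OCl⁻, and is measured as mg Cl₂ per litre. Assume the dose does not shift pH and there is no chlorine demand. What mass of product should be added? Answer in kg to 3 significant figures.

3.23 kg

Volume: 2490 m³ = 2,490,000 L.
[OCl⁻]/[HOCl] = 10^(pH − pKa) = 10^(7.46 − 7.6) = 0.7244; fraction as HOCl = 1/(1 + 0.7244) = 0.5799.
Free chlorine required for 0.9 ppm HOCl: 0.9 / 0.5799 = 1.552 ppm.
FC to add: 1.552 − 0.4 = 1.152 mg/L as Cl₂.
Cl₂ equivalent: 1.152 mg/L × 2,490,000 L = 2868 g.
Product at 88.8% available Cl: 2868 / 0.888 = 3230 g.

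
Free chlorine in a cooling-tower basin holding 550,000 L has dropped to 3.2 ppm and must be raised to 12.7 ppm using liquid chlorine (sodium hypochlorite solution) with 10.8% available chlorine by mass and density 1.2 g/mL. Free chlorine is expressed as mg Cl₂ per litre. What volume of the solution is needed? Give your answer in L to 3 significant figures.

40.3 L

Chlorine deficit: 12.7 − 3.2 = 9.5 ppm = 9.5 mg/L as Cl₂.
Cl₂ equivalent needed: 9.5 mg/L × 550,000 L = 5,225,000 mg = 5225 g.
Product at 10.8% available chlorine: 5225 / 0.108 = 48,380 g.
Volume at density 1.2 g/mL: 48,380 g ÷ 1.2 g/mL = 40,320 mL.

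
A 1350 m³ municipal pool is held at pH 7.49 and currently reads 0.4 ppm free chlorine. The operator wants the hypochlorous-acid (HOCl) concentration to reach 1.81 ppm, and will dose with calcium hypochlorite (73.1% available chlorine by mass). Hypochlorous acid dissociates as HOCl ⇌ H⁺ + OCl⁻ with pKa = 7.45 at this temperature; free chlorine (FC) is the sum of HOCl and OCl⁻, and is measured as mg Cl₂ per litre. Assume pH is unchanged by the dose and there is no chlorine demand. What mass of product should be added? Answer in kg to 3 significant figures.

Volume: 1350 m³ = 1,350,000 L.
[OCl⁻]/[HOCl] = 10^(pH − pKa) = 10^(7.49 − 7.45) = 1.096; fraction as HOCl = 1/(1 + 1.096) = 0.477.
Free chlorine required for 1.81 ppm HOCl: 1.81 / 0.477 = 3.795 ppm.
FC to add: 3.795 − 0.4 = 3.395 mg/L as Cl₂.
Cl₂ equivalent: 3.395 mg/L × 1,350,000 L = 4583 g.
Product at 73.1% available Cl: 4583 / 0.731 = 6269 g.

6.27 kg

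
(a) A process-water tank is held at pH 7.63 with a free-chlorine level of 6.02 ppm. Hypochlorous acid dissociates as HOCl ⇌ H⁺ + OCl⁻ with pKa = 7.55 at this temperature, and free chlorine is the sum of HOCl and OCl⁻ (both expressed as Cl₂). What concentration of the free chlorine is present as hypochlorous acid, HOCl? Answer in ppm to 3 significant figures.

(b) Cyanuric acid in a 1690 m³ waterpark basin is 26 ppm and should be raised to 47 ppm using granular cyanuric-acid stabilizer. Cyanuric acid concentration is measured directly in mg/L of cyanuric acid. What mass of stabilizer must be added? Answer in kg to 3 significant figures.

(a) [OCl⁻]/[HOCl] = 10^(pH − pKa) = 10^(7.63 − 7.55) = 10^0.08 = 1.202.
(a) Fraction as HOCl = 1 / (1 + 1.202) = 0.4541.
(a) HOCl = 0.4541 × 6.02 ppm = 2.734 ppm.

(b) Volume: 1690 m³ = 1,690,000 L.
(b) CYA to add: (47 − 26) = 21 mg/L × 1,690,000 L = 35,490 g cyanuric acid.

(a) 2.73 ppm; (b) 35.5 kg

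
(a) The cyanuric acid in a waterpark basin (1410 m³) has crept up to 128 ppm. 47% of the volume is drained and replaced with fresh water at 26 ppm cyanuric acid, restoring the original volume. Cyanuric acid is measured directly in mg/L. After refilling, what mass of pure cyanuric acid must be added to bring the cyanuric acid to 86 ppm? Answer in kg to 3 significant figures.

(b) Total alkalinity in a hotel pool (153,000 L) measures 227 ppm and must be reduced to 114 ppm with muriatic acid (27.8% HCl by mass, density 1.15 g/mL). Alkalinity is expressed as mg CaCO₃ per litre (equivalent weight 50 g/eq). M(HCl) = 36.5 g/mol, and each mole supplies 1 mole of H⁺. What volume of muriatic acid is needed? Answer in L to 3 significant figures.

(a) Volume: 1410 m³ = 1,410,000 L.
(a) After draining 47% and refilling: 128 × 0.53 + 26 × 0.47 = 80.06 ppm.
(a) Deficit to target: 86 − 80.06 = 5.94 mg/L.
(a) Mass: 5.94 mg/L × 1,410,000 L = 8375 g cyanuric acid.

(b) Alkalinity to neutralize: (227 − 114) = 113 mg/L as CaCO₃ × 153,000 L = 17,290 g as CaCO₃.
(b) Equivalents of H⁺ required: 17,290 ÷ 50 g/eq = 345.8 eq = 345.8 mol HCl.
(b) Mass of HCl: 345.8 × 36.5 = 12,620 g.
(b) Mass of 27.8% solution: 12,620 / 0.278 = 45,400 g.
(b) Volume: 45,400 g ÷ 1.15 g/mL = 39,480 mL.

(a) 8.38 kg; (b) 39.5 L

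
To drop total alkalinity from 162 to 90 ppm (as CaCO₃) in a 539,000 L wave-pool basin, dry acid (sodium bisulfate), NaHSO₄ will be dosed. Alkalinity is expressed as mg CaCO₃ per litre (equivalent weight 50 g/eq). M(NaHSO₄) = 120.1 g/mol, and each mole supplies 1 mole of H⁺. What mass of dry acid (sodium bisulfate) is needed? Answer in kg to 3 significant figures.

93.2 kg

Alkalinity to neutralize: (162 − 90) = 72 mg/L as CaCO₃ × 539,000 L = 38,810 g as CaCO₃.
Equivalents of H⁺ required: 38,810 ÷ 50 g/eq = 776.2 eq = 776.2 mol NaHSO₄.
Mass of NaHSO₄: 776.2 × 120.1 = 93,220 g.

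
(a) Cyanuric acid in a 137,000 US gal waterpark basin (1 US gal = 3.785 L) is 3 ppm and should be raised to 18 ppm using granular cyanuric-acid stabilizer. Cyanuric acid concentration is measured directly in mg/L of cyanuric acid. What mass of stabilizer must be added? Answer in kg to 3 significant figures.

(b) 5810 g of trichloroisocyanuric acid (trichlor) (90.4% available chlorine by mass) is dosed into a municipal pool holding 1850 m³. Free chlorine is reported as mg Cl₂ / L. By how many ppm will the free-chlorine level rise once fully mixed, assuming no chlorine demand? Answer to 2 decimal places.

(a) Volume: 137,000 US gal × 3.785 L/gal = 518,545 L.
(a) CYA to add: (18 − 3) = 15 mg/L × 518,545 L = 7778 g cyanuric acid.

(b) Volume: 1850 m³ = 1,850,000 L.
(b) Available chlorine delivered: 5810 g × 0.904 = 5252 g as Cl₂.
(b) Concentration rise: 5252 g / 1,850,000 L = 2.839 mg/L = 2.84 ppm.

(a) 7.78 kg; (b) 2.84 ppm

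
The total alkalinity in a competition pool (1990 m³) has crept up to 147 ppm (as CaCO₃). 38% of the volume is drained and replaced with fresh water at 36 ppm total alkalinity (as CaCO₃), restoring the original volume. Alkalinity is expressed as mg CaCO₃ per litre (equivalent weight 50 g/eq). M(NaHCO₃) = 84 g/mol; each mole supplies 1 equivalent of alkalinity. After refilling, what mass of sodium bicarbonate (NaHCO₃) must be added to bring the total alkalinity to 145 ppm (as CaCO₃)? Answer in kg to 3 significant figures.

Volume: 1990 m³ = 1,990,000 L.
After draining 38% and refilling: 147 × 0.62 + 36 × 0.38 = 104.82 ppm.
Deficit to target: 145 − 104.82 = 40.18 mg/L.
As CaCO₃: 40.18 mg/L × 1,990,000 L = 79,960 g; ÷ 50 g/eq ÷ 1 = 1599 mol NaHCO₃.
Mass: 1599 × 84 = 134,300 g.

134 kg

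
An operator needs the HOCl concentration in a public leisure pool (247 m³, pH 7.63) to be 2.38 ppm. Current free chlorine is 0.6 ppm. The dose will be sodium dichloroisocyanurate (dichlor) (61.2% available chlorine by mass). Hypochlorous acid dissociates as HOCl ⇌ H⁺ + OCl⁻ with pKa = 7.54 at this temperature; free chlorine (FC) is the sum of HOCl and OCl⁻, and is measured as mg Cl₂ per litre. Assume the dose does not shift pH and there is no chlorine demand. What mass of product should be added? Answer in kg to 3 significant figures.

1.90 kg

Volume: 247 m³ = 247,000 L.
[OCl⁻]/[HOCl] = 10^(pH − pKa) = 10^(7.63 − 7.54) = 1.23; fraction as HOCl = 1/(1 + 1.23) = 0.4484.
Free chlorine required for 2.38 ppm HOCl: 2.38 / 0.4484 = 5.308 ppm.
FC to add: 5.308 − 0.6 = 4.708 mg/L as Cl₂.
Cl₂ equivalent: 4.708 mg/L × 247,000 L = 1163 g.
Product at 61.2% available Cl: 1163 / 0.612 = 1900 g.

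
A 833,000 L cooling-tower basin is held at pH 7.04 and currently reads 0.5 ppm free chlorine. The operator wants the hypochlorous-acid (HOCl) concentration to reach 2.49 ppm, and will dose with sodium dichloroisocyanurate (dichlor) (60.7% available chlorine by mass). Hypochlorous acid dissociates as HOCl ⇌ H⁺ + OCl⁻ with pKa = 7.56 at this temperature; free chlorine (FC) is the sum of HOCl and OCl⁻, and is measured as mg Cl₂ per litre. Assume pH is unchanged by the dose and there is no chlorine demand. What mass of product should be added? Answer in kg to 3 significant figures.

3.76 kg

[OCl⁻]/[HOCl] = 10^(pH − pKa) = 10^(7.04 − 7.56) = 0.302; fraction as HOCl = 1/(1 + 0.302) = 0.7681.
Free chlorine required for 2.49 ppm HOCl: 2.49 / 0.7681 = 3.242 ppm.
FC to add: 3.242 − 0.5 = 2.742 mg/L as Cl₂.
Cl₂ equivalent: 2.742 mg/L × 833,000 L = 2284 g.
Product at 60.7% available Cl: 2284 / 0.607 = 3763 g.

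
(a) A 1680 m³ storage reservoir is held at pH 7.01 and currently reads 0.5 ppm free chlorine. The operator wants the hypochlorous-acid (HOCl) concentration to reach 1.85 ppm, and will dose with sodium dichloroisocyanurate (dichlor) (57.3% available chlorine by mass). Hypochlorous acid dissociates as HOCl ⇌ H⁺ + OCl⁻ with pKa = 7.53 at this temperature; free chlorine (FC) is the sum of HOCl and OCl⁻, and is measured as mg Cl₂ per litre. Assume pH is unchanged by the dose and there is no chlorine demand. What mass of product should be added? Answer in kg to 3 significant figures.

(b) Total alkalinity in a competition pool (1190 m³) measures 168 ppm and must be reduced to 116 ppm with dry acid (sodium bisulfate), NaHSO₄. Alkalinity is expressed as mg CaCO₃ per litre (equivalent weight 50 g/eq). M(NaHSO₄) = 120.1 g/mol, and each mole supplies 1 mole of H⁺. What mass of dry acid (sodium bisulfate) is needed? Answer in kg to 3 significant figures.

(a) Volume: 1680 m³ = 1,680,000 L.
(a) [OCl⁻]/[HOCl] = 10^(pH − pKa) = 10^(7.01 − 7.53) = 0.302; fraction as HOCl = 1/(1 + 0.302) = 0.7681.
(a) Free chlorine required for 1.85 ppm HOCl: 1.85 / 0.7681 = 2.409 ppm.
(a) FC to add: 2.409 − 0.5 = 1.909 mg/L as Cl₂.
(a) Cl₂ equivalent: 1.909 mg/L × 1,680,000 L = 3207 g.
(a) Product at 57.3% available Cl: 3207 / 0.573 = 5596 g.

(b) Volume: 1190 m³ = 1,190,000 L.
(b) Alkalinity to neutralize: (168 − 116) = 52 mg/L as CaCO₃ × 1,190,000 L = 61,880 g as CaCO₃.
(b) Equivalents of H⁺ required: 61,880 ÷ 50 g/eq = 1238 eq = 1238 mol NaHSO₄.
(b) Mass of NaHSO₄: 1238 × 120.1 = 148,600 g.

(a) 5.60 kg; (b) 149 kg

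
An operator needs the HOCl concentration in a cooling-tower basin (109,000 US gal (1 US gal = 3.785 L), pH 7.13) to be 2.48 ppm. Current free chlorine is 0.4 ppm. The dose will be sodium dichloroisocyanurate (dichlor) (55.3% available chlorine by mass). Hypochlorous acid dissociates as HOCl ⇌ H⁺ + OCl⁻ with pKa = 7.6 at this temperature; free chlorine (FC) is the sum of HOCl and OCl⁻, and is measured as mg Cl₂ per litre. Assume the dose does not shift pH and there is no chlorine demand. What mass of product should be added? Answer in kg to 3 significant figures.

2.18 kg

Volume: 109,000 US gal × 3.785 L/gal = 412,565 L.
[OCl⁻]/[HOCl] = 10^(pH − pKa) = 10^(7.13 − 7.6) = 0.3388; fraction as HOCl = 1/(1 + 0.3388) = 0.7469.
Free chlorine required for 2.48 ppm HOCl: 2.48 / 0.7469 = 3.32 ppm.
FC to add: 3.32 − 0.4 = 2.92 mg/L as Cl₂.
Cl₂ equivalent: 2.92 mg/L × 412,565 L = 1205 g.
Product at 55.3% available Cl: 1205 / 0.553 = 2179 g.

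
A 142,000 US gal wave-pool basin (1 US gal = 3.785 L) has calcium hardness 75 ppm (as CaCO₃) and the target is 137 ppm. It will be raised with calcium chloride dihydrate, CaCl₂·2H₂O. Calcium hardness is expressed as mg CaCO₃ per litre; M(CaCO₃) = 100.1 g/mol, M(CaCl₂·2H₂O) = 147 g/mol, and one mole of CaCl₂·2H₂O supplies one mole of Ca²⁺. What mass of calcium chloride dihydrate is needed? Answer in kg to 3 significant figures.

48.9 kg

Volume: 142,000 US gal × 3.785 L/gal = 537,470 L.
Hardness to add: (137 − 75) = 62 mg/L as CaCO₃ × 537,470 L = 33,320 g as CaCO₃.
Moles of Ca²⁺ (1 mol Ca²⁺ ≡ 1 mol CaCO₃): 33,320 / 100.1 g/mol = 332.9 mol.
Mass of CaCl₂·2H₂O: 332.9 × 147 = 48,940 g.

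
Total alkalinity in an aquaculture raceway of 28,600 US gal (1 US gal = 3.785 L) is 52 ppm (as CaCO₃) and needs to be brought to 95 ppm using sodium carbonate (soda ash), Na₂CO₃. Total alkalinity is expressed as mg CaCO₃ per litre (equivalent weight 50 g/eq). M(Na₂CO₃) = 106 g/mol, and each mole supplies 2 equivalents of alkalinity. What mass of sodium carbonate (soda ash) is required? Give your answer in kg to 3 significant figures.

4.93 kg

Volume: 28,600 US gal × 3.785 L/gal = 108,251 L.
Alkalinity to add: (95 − 52) = 43 mg/L as CaCO₃ × 108,251 L = 4655 g as CaCO₃.
Equivalents: 4655 g ÷ 50 g/eq = 93.1 eq.
Each mole of Na₂CO₃ supplies 2 eq, so 93.1 / 2 = 46.55 mol.
Mass: 46.55 mol × 106 g/mol = 4934 g.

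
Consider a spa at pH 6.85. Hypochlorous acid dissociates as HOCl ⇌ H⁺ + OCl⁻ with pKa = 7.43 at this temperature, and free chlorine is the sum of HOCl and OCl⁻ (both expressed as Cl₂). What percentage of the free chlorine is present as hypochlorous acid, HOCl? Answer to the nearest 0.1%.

79.2%

[OCl⁻]/[HOCl] = 10^(pH − pKa) = 10^(6.85 − 7.43) = 10^-0.58 = 0.263.
Fraction as HOCl = 1 / (1 + 0.263) = 0.7917.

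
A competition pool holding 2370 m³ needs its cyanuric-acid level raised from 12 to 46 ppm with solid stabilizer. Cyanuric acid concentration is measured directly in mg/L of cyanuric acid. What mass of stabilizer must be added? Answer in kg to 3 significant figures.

Volume: 2370 m³ = 2,370,000 L.
CYA to add: (46 − 12) = 34 mg/L × 2,370,000 L = 80,580 g cyanuric acid.

80.6 kg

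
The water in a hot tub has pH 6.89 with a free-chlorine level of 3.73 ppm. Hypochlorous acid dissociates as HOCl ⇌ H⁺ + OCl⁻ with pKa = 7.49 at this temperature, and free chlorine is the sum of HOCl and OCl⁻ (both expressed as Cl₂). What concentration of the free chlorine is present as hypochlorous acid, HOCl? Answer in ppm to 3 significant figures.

2.98 ppm

[OCl⁻]/[HOCl] = 10^(pH − pKa) = 10^(6.89 − 7.49) = 10^-0.60 = 0.2512.
Fraction as HOCl = 1 / (1 + 0.2512) = 0.7992.
HOCl = 0.7992 × 3.73 ppm = 2.981 ppm.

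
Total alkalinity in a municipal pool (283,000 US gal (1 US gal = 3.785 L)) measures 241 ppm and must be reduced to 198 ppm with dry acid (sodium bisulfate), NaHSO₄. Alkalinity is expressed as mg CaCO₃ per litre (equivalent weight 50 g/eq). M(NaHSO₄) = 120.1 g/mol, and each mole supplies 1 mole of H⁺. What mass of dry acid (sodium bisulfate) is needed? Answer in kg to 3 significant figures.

Volume: 283,000 US gal × 3.785 L/gal = 1,071,155 L.
Alkalinity to neutralize: (241 − 198) = 43 mg/L as CaCO₃ × 1,071,155 L = 46,060 g as CaCO₃.
Equivalents of H⁺ required: 46,060 ÷ 50 g/eq = 921.2 eq = 921.2 mol NaHSO₄.
Mass of NaHSO₄: 921.2 × 120.1 = 110,600 g.

111 kg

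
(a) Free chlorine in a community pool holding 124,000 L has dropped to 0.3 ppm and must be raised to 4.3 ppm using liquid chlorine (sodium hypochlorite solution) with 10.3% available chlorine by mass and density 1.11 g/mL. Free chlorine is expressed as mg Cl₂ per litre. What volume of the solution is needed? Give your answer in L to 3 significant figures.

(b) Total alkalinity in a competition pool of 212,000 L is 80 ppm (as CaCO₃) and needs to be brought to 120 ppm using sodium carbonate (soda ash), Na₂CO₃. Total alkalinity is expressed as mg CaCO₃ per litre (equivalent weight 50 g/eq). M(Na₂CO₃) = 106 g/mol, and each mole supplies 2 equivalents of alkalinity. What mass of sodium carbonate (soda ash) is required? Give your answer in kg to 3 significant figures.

(a) 4.34 L; (b) 8.99 kg

(a) Chlorine deficit: 4.3 − 0.3 = 4 ppm = 4 mg/L as Cl₂.
(a) Cl₂ equivalent needed: 4 mg/L × 124,000 L = 496,000 mg = 496 g.
(a) Product at 10.3% available chlorine: 496 / 0.103 = 4816 g.
(a) Volume at density 1.11 g/mL: 4816 g ÷ 1.11 g/mL = 4338 mL.

(b) Alkalinity to add: (120 − 80) = 40 mg/L as CaCO₃ × 212,000 L = 8480 g as CaCO₃.
(b) Equivalents: 8480 g ÷ 50 g/eq = 169.6 eq.
(b) Each mole of Na₂CO₃ supplies 2 eq, so 169.6 / 2 = 84.8 mol.
(b) Mass: 84.8 mol × 106 g/mol = 8989 g.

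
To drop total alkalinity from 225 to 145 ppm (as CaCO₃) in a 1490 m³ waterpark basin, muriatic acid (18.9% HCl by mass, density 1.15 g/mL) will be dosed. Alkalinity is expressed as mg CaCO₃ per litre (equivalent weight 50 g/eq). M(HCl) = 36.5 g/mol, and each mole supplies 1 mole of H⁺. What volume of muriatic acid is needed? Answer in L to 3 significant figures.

400 L

Volume: 1490 m³ = 1,490,000 L.
Alkalinity to neutralize: (225 − 145) = 80 mg/L as CaCO₃ × 1,490,000 L = 119,200 g as CaCO₃.
Equivalents of H⁺ required: 119,200 ÷ 50 g/eq = 2384 eq = 2384 mol HCl.
Mass of HCl: 2384 × 36.5 = 87,020 g.
Mass of 18.9% solution: 87,020 / 0.189 = 460,400 g.
Volume: 460,400 g ÷ 1.15 g/mL = 400,300 mL.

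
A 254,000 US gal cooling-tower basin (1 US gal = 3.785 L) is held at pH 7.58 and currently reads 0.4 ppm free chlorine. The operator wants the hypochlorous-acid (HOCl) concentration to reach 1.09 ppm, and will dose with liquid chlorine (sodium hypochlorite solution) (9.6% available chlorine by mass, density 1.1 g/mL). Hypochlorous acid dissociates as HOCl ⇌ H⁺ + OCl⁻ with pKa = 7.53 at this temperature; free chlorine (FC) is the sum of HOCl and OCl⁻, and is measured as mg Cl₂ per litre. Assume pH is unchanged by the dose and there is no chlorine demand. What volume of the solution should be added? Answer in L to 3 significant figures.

17.4 L

Volume: 254,000 US gal × 3.785 L/gal = 961,390 L.
[OCl⁻]/[HOCl] = 10^(pH − pKa) = 10^(7.58 − 7.53) = 1.122; fraction as HOCl = 1/(1 + 1.122) = 0.4712.
Free chlorine required for 1.09 ppm HOCl: 1.09 / 0.4712 = 2.313 ppm.
FC to add: 2.313 − 0.4 = 1.913 mg/L as Cl₂.
Cl₂ equivalent: 1.913 mg/L × 961,390 L = 1839 g.
Product at 9.6% available Cl: 1839 / 0.096 = 19,160 g.
Volume: 19,160 g ÷ 1.1 g/mL = 17,420 mL.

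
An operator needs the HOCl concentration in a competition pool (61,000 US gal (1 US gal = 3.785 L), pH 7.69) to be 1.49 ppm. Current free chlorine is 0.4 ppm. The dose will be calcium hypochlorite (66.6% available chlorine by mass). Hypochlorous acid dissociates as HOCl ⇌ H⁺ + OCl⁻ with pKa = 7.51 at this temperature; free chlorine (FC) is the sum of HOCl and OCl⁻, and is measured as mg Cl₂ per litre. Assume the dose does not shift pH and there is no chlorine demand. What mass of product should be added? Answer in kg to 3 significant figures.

1.16 kg

Volume: 61,000 US gal × 3.785 L/gal = 230,885 L.
[OCl⁻]/[HOCl] = 10^(pH − pKa) = 10^(7.69 − 7.51) = 1.514; fraction as HOCl = 1/(1 + 1.514) = 0.3978.
Free chlorine required for 1.49 ppm HOCl: 1.49 / 0.3978 = 3.745 ppm.
FC to add: 3.745 − 0.4 = 3.345 mg/L as Cl₂.
Cl₂ equivalent: 3.345 mg/L × 230,885 L = 772.4 g.
Product at 66.6% available Cl: 772.4 / 0.666 = 1160 g.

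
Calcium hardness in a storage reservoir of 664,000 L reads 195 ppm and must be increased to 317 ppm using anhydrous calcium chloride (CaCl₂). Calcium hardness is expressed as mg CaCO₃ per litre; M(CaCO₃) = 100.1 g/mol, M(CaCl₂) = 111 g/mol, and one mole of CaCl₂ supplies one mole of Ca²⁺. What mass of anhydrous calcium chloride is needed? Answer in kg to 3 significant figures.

89.8 kg

Hardness to add: (317 − 195) = 122 mg/L as CaCO₃ × 664,000 L = 81,010 g as CaCO₃.
Moles of Ca²⁺ (1 mol Ca²⁺ ≡ 1 mol CaCO₃): 81,010 / 100.1 g/mol = 809.3 mol.
Mass of CaCl₂: 809.3 × 111 = 89,830 g.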